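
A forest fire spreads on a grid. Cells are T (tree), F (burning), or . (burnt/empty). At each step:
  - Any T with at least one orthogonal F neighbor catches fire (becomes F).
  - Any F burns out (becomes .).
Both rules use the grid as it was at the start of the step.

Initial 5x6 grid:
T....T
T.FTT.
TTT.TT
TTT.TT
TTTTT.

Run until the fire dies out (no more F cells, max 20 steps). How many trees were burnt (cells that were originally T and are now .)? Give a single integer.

Answer: 19

Derivation:
Step 1: +2 fires, +1 burnt (F count now 2)
Step 2: +3 fires, +2 burnt (F count now 3)
Step 3: +4 fires, +3 burnt (F count now 4)
Step 4: +6 fires, +4 burnt (F count now 6)
Step 5: +4 fires, +6 burnt (F count now 4)
Step 6: +0 fires, +4 burnt (F count now 0)
Fire out after step 6
Initially T: 20, now '.': 29
Total burnt (originally-T cells now '.'): 19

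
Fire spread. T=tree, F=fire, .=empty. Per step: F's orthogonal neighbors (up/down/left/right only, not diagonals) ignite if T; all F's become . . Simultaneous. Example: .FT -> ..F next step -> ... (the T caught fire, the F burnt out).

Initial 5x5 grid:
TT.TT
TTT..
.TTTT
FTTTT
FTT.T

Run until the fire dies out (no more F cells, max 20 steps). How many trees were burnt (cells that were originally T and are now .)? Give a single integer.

Answer: 16

Derivation:
Step 1: +2 fires, +2 burnt (F count now 2)
Step 2: +3 fires, +2 burnt (F count now 3)
Step 3: +3 fires, +3 burnt (F count now 3)
Step 4: +5 fires, +3 burnt (F count now 5)
Step 5: +3 fires, +5 burnt (F count now 3)
Step 6: +0 fires, +3 burnt (F count now 0)
Fire out after step 6
Initially T: 18, now '.': 23
Total burnt (originally-T cells now '.'): 16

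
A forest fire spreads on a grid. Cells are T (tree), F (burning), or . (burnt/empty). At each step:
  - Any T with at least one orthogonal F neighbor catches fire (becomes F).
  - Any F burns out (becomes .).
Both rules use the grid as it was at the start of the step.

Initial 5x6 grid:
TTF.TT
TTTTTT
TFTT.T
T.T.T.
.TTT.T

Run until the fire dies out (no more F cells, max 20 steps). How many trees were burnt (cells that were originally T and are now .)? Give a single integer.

Step 1: +5 fires, +2 burnt (F count now 5)
Step 2: +6 fires, +5 burnt (F count now 6)
Step 3: +2 fires, +6 burnt (F count now 2)
Step 4: +4 fires, +2 burnt (F count now 4)
Step 5: +2 fires, +4 burnt (F count now 2)
Step 6: +0 fires, +2 burnt (F count now 0)
Fire out after step 6
Initially T: 21, now '.': 28
Total burnt (originally-T cells now '.'): 19

Answer: 19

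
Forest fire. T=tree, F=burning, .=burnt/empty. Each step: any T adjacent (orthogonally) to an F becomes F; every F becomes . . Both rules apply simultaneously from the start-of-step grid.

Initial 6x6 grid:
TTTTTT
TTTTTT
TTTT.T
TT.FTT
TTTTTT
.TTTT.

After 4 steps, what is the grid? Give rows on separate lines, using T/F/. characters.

Step 1: 3 trees catch fire, 1 burn out
  TTTTTT
  TTTTTT
  TTTF.T
  TT..FT
  TTTFTT
  .TTTT.
Step 2: 6 trees catch fire, 3 burn out
  TTTTTT
  TTTFTT
  TTF..T
  TT...F
  TTF.FT
  .TTFT.
Step 3: 9 trees catch fire, 6 burn out
  TTTFTT
  TTF.FT
  TF...F
  TT....
  TF...F
  .TF.F.
Step 4: 8 trees catch fire, 9 burn out
  TTF.FT
  TF...F
  F.....
  TF....
  F.....
  .F....

TTF.FT
TF...F
F.....
TF....
F.....
.F....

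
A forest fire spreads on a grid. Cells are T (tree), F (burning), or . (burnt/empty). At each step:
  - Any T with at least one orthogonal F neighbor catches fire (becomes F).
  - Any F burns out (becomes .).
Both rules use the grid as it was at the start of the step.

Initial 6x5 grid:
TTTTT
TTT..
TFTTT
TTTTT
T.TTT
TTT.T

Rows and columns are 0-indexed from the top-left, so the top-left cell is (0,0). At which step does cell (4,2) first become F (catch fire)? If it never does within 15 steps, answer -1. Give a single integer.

Step 1: cell (4,2)='T' (+4 fires, +1 burnt)
Step 2: cell (4,2)='T' (+6 fires, +4 burnt)
Step 3: cell (4,2)='F' (+6 fires, +6 burnt)
  -> target ignites at step 3
Step 4: cell (4,2)='.' (+5 fires, +6 burnt)
Step 5: cell (4,2)='.' (+3 fires, +5 burnt)
Step 6: cell (4,2)='.' (+1 fires, +3 burnt)
Step 7: cell (4,2)='.' (+0 fires, +1 burnt)
  fire out at step 7

3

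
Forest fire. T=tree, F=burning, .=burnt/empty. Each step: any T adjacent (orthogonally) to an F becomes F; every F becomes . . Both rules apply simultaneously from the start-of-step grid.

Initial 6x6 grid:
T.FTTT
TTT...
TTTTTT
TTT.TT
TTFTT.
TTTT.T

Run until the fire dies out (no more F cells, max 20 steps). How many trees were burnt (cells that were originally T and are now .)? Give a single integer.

Answer: 26

Derivation:
Step 1: +6 fires, +2 burnt (F count now 6)
Step 2: +8 fires, +6 burnt (F count now 8)
Step 3: +7 fires, +8 burnt (F count now 7)
Step 4: +4 fires, +7 burnt (F count now 4)
Step 5: +1 fires, +4 burnt (F count now 1)
Step 6: +0 fires, +1 burnt (F count now 0)
Fire out after step 6
Initially T: 27, now '.': 35
Total burnt (originally-T cells now '.'): 26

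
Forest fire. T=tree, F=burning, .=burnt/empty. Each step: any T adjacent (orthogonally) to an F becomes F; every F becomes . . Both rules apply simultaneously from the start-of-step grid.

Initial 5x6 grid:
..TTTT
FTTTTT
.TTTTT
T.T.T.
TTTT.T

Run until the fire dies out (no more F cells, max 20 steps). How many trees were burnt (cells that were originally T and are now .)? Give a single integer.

Answer: 21

Derivation:
Step 1: +1 fires, +1 burnt (F count now 1)
Step 2: +2 fires, +1 burnt (F count now 2)
Step 3: +3 fires, +2 burnt (F count now 3)
Step 4: +4 fires, +3 burnt (F count now 4)
Step 5: +4 fires, +4 burnt (F count now 4)
Step 6: +5 fires, +4 burnt (F count now 5)
Step 7: +1 fires, +5 burnt (F count now 1)
Step 8: +1 fires, +1 burnt (F count now 1)
Step 9: +0 fires, +1 burnt (F count now 0)
Fire out after step 9
Initially T: 22, now '.': 29
Total burnt (originally-T cells now '.'): 21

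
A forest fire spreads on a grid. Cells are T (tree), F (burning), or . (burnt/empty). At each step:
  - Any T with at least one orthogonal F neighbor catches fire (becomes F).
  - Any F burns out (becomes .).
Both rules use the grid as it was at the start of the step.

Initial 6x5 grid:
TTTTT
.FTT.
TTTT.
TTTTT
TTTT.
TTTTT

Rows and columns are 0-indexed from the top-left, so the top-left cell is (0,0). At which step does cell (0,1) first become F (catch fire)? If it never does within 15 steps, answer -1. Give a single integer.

Step 1: cell (0,1)='F' (+3 fires, +1 burnt)
  -> target ignites at step 1
Step 2: cell (0,1)='.' (+6 fires, +3 burnt)
Step 3: cell (0,1)='.' (+5 fires, +6 burnt)
Step 4: cell (0,1)='.' (+5 fires, +5 burnt)
Step 5: cell (0,1)='.' (+4 fires, +5 burnt)
Step 6: cell (0,1)='.' (+1 fires, +4 burnt)
Step 7: cell (0,1)='.' (+1 fires, +1 burnt)
Step 8: cell (0,1)='.' (+0 fires, +1 burnt)
  fire out at step 8

1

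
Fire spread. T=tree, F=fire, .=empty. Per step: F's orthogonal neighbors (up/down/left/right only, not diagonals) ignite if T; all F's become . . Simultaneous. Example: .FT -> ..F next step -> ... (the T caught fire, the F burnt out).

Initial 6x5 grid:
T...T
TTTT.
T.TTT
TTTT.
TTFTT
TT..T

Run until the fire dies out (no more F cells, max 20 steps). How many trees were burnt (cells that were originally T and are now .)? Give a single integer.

Answer: 20

Derivation:
Step 1: +3 fires, +1 burnt (F count now 3)
Step 2: +6 fires, +3 burnt (F count now 6)
Step 3: +5 fires, +6 burnt (F count now 5)
Step 4: +4 fires, +5 burnt (F count now 4)
Step 5: +1 fires, +4 burnt (F count now 1)
Step 6: +1 fires, +1 burnt (F count now 1)
Step 7: +0 fires, +1 burnt (F count now 0)
Fire out after step 7
Initially T: 21, now '.': 29
Total burnt (originally-T cells now '.'): 20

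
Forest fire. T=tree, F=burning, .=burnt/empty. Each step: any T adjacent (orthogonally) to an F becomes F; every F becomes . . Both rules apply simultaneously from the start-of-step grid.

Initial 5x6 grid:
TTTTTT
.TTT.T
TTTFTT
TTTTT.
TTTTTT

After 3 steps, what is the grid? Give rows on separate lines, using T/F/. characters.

Step 1: 4 trees catch fire, 1 burn out
  TTTTTT
  .TTF.T
  TTF.FT
  TTTFT.
  TTTTTT
Step 2: 7 trees catch fire, 4 burn out
  TTTFTT
  .TF..T
  TF...F
  TTF.F.
  TTTFTT
Step 3: 8 trees catch fire, 7 burn out
  TTF.FT
  .F...F
  F.....
  TF....
  TTF.FT

TTF.FT
.F...F
F.....
TF....
TTF.FT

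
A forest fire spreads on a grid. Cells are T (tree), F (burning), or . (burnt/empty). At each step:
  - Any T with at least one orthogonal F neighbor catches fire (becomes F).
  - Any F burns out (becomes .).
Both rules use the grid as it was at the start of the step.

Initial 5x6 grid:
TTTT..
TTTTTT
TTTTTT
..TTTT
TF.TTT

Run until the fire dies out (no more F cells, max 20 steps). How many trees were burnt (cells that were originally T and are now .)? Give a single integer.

Answer: 1

Derivation:
Step 1: +1 fires, +1 burnt (F count now 1)
Step 2: +0 fires, +1 burnt (F count now 0)
Fire out after step 2
Initially T: 24, now '.': 7
Total burnt (originally-T cells now '.'): 1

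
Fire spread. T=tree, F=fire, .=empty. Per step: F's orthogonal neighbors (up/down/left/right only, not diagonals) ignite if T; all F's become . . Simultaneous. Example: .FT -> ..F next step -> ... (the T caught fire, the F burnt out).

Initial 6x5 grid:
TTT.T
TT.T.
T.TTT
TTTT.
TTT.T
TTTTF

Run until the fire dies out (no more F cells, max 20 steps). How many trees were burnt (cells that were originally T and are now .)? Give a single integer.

Answer: 22

Derivation:
Step 1: +2 fires, +1 burnt (F count now 2)
Step 2: +1 fires, +2 burnt (F count now 1)
Step 3: +2 fires, +1 burnt (F count now 2)
Step 4: +3 fires, +2 burnt (F count now 3)
Step 5: +4 fires, +3 burnt (F count now 4)
Step 6: +2 fires, +4 burnt (F count now 2)
Step 7: +3 fires, +2 burnt (F count now 3)
Step 8: +1 fires, +3 burnt (F count now 1)
Step 9: +2 fires, +1 burnt (F count now 2)
Step 10: +1 fires, +2 burnt (F count now 1)
Step 11: +1 fires, +1 burnt (F count now 1)
Step 12: +0 fires, +1 burnt (F count now 0)
Fire out after step 12
Initially T: 23, now '.': 29
Total burnt (originally-T cells now '.'): 22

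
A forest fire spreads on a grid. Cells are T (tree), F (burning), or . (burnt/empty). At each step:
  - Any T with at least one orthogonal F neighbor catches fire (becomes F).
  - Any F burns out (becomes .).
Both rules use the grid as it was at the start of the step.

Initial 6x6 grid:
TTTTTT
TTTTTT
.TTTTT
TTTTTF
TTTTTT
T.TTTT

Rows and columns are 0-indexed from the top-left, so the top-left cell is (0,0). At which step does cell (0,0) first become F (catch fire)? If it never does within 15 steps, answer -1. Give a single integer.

Step 1: cell (0,0)='T' (+3 fires, +1 burnt)
Step 2: cell (0,0)='T' (+5 fires, +3 burnt)
Step 3: cell (0,0)='T' (+6 fires, +5 burnt)
Step 4: cell (0,0)='T' (+6 fires, +6 burnt)
Step 5: cell (0,0)='T' (+6 fires, +6 burnt)
Step 6: cell (0,0)='T' (+3 fires, +6 burnt)
Step 7: cell (0,0)='T' (+3 fires, +3 burnt)
Step 8: cell (0,0)='F' (+1 fires, +3 burnt)
  -> target ignites at step 8
Step 9: cell (0,0)='.' (+0 fires, +1 burnt)
  fire out at step 9

8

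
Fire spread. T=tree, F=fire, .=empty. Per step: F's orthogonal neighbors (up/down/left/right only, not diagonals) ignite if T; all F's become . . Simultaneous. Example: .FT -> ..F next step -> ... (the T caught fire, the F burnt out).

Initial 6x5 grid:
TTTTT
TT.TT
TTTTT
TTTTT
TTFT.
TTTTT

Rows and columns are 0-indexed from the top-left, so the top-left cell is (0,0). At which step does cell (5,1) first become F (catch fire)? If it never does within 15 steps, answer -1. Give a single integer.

Step 1: cell (5,1)='T' (+4 fires, +1 burnt)
Step 2: cell (5,1)='F' (+6 fires, +4 burnt)
  -> target ignites at step 2
Step 3: cell (5,1)='.' (+6 fires, +6 burnt)
Step 4: cell (5,1)='.' (+4 fires, +6 burnt)
Step 5: cell (5,1)='.' (+4 fires, +4 burnt)
Step 6: cell (5,1)='.' (+3 fires, +4 burnt)
Step 7: cell (5,1)='.' (+0 fires, +3 burnt)
  fire out at step 7

2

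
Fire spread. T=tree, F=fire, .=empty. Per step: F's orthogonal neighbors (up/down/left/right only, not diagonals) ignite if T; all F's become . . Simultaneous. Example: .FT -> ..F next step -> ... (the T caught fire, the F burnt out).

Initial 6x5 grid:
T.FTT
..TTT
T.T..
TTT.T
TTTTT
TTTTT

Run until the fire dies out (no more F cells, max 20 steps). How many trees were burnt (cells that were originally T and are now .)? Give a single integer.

Step 1: +2 fires, +1 burnt (F count now 2)
Step 2: +3 fires, +2 burnt (F count now 3)
Step 3: +2 fires, +3 burnt (F count now 2)
Step 4: +2 fires, +2 burnt (F count now 2)
Step 5: +4 fires, +2 burnt (F count now 4)
Step 6: +5 fires, +4 burnt (F count now 5)
Step 7: +3 fires, +5 burnt (F count now 3)
Step 8: +0 fires, +3 burnt (F count now 0)
Fire out after step 8
Initially T: 22, now '.': 29
Total burnt (originally-T cells now '.'): 21

Answer: 21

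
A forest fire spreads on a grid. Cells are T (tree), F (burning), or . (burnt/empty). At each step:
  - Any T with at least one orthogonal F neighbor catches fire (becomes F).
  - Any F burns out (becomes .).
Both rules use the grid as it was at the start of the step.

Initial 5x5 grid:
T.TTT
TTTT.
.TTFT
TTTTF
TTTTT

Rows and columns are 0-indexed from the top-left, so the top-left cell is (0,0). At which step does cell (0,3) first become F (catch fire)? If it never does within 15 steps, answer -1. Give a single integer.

Step 1: cell (0,3)='T' (+5 fires, +2 burnt)
Step 2: cell (0,3)='F' (+5 fires, +5 burnt)
  -> target ignites at step 2
Step 3: cell (0,3)='.' (+5 fires, +5 burnt)
Step 4: cell (0,3)='.' (+3 fires, +5 burnt)
Step 5: cell (0,3)='.' (+2 fires, +3 burnt)
Step 6: cell (0,3)='.' (+0 fires, +2 burnt)
  fire out at step 6

2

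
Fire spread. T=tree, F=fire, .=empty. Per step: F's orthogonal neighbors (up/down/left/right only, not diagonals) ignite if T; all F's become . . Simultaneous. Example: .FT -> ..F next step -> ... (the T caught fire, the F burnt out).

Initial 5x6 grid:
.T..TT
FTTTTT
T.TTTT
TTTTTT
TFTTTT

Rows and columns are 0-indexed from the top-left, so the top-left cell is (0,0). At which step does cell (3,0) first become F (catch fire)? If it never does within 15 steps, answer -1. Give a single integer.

Step 1: cell (3,0)='T' (+5 fires, +2 burnt)
Step 2: cell (3,0)='F' (+5 fires, +5 burnt)
  -> target ignites at step 2
Step 3: cell (3,0)='.' (+4 fires, +5 burnt)
Step 4: cell (3,0)='.' (+4 fires, +4 burnt)
Step 5: cell (3,0)='.' (+4 fires, +4 burnt)
Step 6: cell (3,0)='.' (+2 fires, +4 burnt)
Step 7: cell (3,0)='.' (+0 fires, +2 burnt)
  fire out at step 7

2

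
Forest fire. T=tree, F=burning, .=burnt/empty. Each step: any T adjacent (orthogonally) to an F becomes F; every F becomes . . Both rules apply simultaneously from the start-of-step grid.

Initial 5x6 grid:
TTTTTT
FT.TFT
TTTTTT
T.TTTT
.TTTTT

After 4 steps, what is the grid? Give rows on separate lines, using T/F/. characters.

Step 1: 7 trees catch fire, 2 burn out
  FTTTFT
  .F.F.F
  FTTTFT
  T.TTTT
  .TTTTT
Step 2: 8 trees catch fire, 7 burn out
  .FTF.F
  ......
  .FTF.F
  F.TTFT
  .TTTTT
Step 3: 5 trees catch fire, 8 burn out
  ..F...
  ......
  ..F...
  ..TF.F
  .TTTFT
Step 4: 3 trees catch fire, 5 burn out
  ......
  ......
  ......
  ..F...
  .TTF.F

......
......
......
..F...
.TTF.F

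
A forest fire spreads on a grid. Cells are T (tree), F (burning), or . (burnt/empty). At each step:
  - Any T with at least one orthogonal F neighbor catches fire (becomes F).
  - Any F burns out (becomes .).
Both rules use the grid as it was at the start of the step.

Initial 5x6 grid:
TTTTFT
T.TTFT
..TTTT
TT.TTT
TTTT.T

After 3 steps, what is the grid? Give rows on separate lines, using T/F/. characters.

Step 1: 5 trees catch fire, 2 burn out
  TTTF.F
  T.TF.F
  ..TTFT
  TT.TTT
  TTTT.T
Step 2: 5 trees catch fire, 5 burn out
  TTF...
  T.F...
  ..TF.F
  TT.TFT
  TTTT.T
Step 3: 4 trees catch fire, 5 burn out
  TF....
  T.....
  ..F...
  TT.F.F
  TTTT.T

TF....
T.....
..F...
TT.F.F
TTTT.T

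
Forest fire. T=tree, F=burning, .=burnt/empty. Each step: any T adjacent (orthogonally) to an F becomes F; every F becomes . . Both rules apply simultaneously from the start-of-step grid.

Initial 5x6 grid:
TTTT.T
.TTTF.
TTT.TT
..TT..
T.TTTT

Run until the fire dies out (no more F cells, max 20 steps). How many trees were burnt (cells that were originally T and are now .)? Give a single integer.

Answer: 18

Derivation:
Step 1: +2 fires, +1 burnt (F count now 2)
Step 2: +3 fires, +2 burnt (F count now 3)
Step 3: +3 fires, +3 burnt (F count now 3)
Step 4: +3 fires, +3 burnt (F count now 3)
Step 5: +4 fires, +3 burnt (F count now 4)
Step 6: +1 fires, +4 burnt (F count now 1)
Step 7: +1 fires, +1 burnt (F count now 1)
Step 8: +1 fires, +1 burnt (F count now 1)
Step 9: +0 fires, +1 burnt (F count now 0)
Fire out after step 9
Initially T: 20, now '.': 28
Total burnt (originally-T cells now '.'): 18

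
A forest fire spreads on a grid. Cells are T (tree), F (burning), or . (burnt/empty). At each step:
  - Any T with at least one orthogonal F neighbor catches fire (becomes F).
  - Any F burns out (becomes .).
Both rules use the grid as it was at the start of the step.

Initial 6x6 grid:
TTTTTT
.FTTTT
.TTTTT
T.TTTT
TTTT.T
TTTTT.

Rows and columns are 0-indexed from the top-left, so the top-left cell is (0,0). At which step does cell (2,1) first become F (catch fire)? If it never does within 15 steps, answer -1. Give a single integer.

Step 1: cell (2,1)='F' (+3 fires, +1 burnt)
  -> target ignites at step 1
Step 2: cell (2,1)='.' (+4 fires, +3 burnt)
Step 3: cell (2,1)='.' (+4 fires, +4 burnt)
Step 4: cell (2,1)='.' (+5 fires, +4 burnt)
Step 5: cell (2,1)='.' (+6 fires, +5 burnt)
Step 6: cell (2,1)='.' (+4 fires, +6 burnt)
Step 7: cell (2,1)='.' (+4 fires, +4 burnt)
Step 8: cell (2,1)='.' (+0 fires, +4 burnt)
  fire out at step 8

1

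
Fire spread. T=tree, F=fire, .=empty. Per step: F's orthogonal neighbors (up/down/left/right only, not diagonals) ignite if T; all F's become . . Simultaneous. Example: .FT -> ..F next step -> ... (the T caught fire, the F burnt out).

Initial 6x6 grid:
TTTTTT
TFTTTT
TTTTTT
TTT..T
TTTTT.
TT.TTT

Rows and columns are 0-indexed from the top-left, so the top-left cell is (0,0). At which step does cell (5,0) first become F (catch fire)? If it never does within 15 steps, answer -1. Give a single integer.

Step 1: cell (5,0)='T' (+4 fires, +1 burnt)
Step 2: cell (5,0)='T' (+6 fires, +4 burnt)
Step 3: cell (5,0)='T' (+6 fires, +6 burnt)
Step 4: cell (5,0)='T' (+6 fires, +6 burnt)
Step 5: cell (5,0)='F' (+4 fires, +6 burnt)
  -> target ignites at step 5
Step 6: cell (5,0)='.' (+3 fires, +4 burnt)
Step 7: cell (5,0)='.' (+1 fires, +3 burnt)
Step 8: cell (5,0)='.' (+1 fires, +1 burnt)
Step 9: cell (5,0)='.' (+0 fires, +1 burnt)
  fire out at step 9

5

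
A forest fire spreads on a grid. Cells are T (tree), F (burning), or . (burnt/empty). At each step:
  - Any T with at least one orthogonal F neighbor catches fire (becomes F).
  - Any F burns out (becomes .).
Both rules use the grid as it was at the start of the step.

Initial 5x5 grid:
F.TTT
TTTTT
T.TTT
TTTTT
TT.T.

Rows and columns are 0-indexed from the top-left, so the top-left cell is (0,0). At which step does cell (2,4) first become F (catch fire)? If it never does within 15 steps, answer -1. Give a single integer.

Step 1: cell (2,4)='T' (+1 fires, +1 burnt)
Step 2: cell (2,4)='T' (+2 fires, +1 burnt)
Step 3: cell (2,4)='T' (+2 fires, +2 burnt)
Step 4: cell (2,4)='T' (+5 fires, +2 burnt)
Step 5: cell (2,4)='T' (+5 fires, +5 burnt)
Step 6: cell (2,4)='F' (+3 fires, +5 burnt)
  -> target ignites at step 6
Step 7: cell (2,4)='.' (+2 fires, +3 burnt)
Step 8: cell (2,4)='.' (+0 fires, +2 burnt)
  fire out at step 8

6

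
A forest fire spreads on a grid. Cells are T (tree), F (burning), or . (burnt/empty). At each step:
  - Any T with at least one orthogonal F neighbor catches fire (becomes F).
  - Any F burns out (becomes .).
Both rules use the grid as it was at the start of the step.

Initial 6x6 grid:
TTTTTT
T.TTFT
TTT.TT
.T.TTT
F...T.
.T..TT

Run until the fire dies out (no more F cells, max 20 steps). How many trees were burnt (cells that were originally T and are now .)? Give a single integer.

Answer: 22

Derivation:
Step 1: +4 fires, +2 burnt (F count now 4)
Step 2: +5 fires, +4 burnt (F count now 5)
Step 3: +5 fires, +5 burnt (F count now 5)
Step 4: +3 fires, +5 burnt (F count now 3)
Step 5: +4 fires, +3 burnt (F count now 4)
Step 6: +1 fires, +4 burnt (F count now 1)
Step 7: +0 fires, +1 burnt (F count now 0)
Fire out after step 7
Initially T: 23, now '.': 35
Total burnt (originally-T cells now '.'): 22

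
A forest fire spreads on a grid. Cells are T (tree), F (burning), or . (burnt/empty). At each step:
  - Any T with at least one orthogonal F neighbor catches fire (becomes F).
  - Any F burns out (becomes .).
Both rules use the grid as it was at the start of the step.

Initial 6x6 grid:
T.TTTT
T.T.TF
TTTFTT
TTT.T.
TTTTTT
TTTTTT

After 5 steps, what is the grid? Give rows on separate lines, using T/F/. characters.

Step 1: 5 trees catch fire, 2 burn out
  T.TTTF
  T.T.F.
  TTF.FF
  TTT.T.
  TTTTTT
  TTTTTT
Step 2: 5 trees catch fire, 5 burn out
  T.TTF.
  T.F...
  TF....
  TTF.F.
  TTTTTT
  TTTTTT
Step 3: 6 trees catch fire, 5 burn out
  T.FF..
  T.....
  F.....
  TF....
  TTFTFT
  TTTTTT
Step 4: 7 trees catch fire, 6 burn out
  T.....
  F.....
  ......
  F.....
  TF.F.F
  TTFTFT
Step 5: 5 trees catch fire, 7 burn out
  F.....
  ......
  ......
  ......
  F.....
  TF.F.F

F.....
......
......
......
F.....
TF.F.F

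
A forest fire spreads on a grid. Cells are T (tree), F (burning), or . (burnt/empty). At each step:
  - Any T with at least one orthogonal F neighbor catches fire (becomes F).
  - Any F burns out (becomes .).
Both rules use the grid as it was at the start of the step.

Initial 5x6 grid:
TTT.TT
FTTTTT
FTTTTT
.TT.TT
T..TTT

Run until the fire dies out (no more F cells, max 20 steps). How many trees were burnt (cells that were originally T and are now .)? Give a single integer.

Answer: 22

Derivation:
Step 1: +3 fires, +2 burnt (F count now 3)
Step 2: +4 fires, +3 burnt (F count now 4)
Step 3: +4 fires, +4 burnt (F count now 4)
Step 4: +2 fires, +4 burnt (F count now 2)
Step 5: +4 fires, +2 burnt (F count now 4)
Step 6: +3 fires, +4 burnt (F count now 3)
Step 7: +2 fires, +3 burnt (F count now 2)
Step 8: +0 fires, +2 burnt (F count now 0)
Fire out after step 8
Initially T: 23, now '.': 29
Total burnt (originally-T cells now '.'): 22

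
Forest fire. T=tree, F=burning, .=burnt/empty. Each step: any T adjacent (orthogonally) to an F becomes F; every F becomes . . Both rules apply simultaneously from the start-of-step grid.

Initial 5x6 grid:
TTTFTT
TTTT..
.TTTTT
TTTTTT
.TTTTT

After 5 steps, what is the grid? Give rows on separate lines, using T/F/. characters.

Step 1: 3 trees catch fire, 1 burn out
  TTF.FT
  TTTF..
  .TTTTT
  TTTTTT
  .TTTTT
Step 2: 4 trees catch fire, 3 burn out
  TF...F
  TTF...
  .TTFTT
  TTTTTT
  .TTTTT
Step 3: 5 trees catch fire, 4 burn out
  F.....
  TF....
  .TF.FT
  TTTFTT
  .TTTTT
Step 4: 6 trees catch fire, 5 burn out
  ......
  F.....
  .F...F
  TTF.FT
  .TTFTT
Step 5: 4 trees catch fire, 6 burn out
  ......
  ......
  ......
  TF...F
  .TF.FT

......
......
......
TF...F
.TF.FT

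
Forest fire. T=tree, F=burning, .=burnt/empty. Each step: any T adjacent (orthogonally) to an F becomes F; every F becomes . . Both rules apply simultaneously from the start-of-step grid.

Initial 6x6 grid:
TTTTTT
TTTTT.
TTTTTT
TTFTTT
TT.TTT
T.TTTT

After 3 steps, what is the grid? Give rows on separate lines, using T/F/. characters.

Step 1: 3 trees catch fire, 1 burn out
  TTTTTT
  TTTTT.
  TTFTTT
  TF.FTT
  TT.TTT
  T.TTTT
Step 2: 7 trees catch fire, 3 burn out
  TTTTTT
  TTFTT.
  TF.FTT
  F...FT
  TF.FTT
  T.TTTT
Step 3: 9 trees catch fire, 7 burn out
  TTFTTT
  TF.FT.
  F...FT
  .....F
  F...FT
  T.TFTT

TTFTTT
TF.FT.
F...FT
.....F
F...FT
T.TFTT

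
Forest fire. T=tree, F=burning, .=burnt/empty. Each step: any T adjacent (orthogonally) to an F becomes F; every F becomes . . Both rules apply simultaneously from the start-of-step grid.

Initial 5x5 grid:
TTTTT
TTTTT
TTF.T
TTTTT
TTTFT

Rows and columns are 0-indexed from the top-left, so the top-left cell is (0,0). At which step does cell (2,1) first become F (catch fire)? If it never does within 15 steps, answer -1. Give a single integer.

Step 1: cell (2,1)='F' (+6 fires, +2 burnt)
  -> target ignites at step 1
Step 2: cell (2,1)='.' (+7 fires, +6 burnt)
Step 3: cell (2,1)='.' (+7 fires, +7 burnt)
Step 4: cell (2,1)='.' (+2 fires, +7 burnt)
Step 5: cell (2,1)='.' (+0 fires, +2 burnt)
  fire out at step 5

1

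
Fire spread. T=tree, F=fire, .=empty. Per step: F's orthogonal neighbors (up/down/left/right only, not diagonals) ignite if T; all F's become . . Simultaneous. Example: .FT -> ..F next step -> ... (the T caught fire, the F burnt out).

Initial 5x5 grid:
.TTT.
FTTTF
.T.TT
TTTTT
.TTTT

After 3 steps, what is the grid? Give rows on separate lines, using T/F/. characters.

Step 1: 3 trees catch fire, 2 burn out
  .TTT.
  .FTF.
  .T.TF
  TTTTT
  .TTTT
Step 2: 6 trees catch fire, 3 burn out
  .FTF.
  ..F..
  .F.F.
  TTTTF
  .TTTT
Step 3: 4 trees catch fire, 6 burn out
  ..F..
  .....
  .....
  TFTF.
  .TTTF

..F..
.....
.....
TFTF.
.TTTF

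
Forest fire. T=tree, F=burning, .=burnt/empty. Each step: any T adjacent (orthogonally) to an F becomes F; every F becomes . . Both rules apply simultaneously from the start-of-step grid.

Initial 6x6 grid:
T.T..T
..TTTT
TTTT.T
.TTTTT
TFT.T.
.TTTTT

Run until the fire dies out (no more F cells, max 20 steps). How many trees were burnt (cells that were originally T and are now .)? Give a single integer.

Step 1: +4 fires, +1 burnt (F count now 4)
Step 2: +3 fires, +4 burnt (F count now 3)
Step 3: +4 fires, +3 burnt (F count now 4)
Step 4: +4 fires, +4 burnt (F count now 4)
Step 5: +5 fires, +4 burnt (F count now 5)
Step 6: +2 fires, +5 burnt (F count now 2)
Step 7: +1 fires, +2 burnt (F count now 1)
Step 8: +1 fires, +1 burnt (F count now 1)
Step 9: +0 fires, +1 burnt (F count now 0)
Fire out after step 9
Initially T: 25, now '.': 35
Total burnt (originally-T cells now '.'): 24

Answer: 24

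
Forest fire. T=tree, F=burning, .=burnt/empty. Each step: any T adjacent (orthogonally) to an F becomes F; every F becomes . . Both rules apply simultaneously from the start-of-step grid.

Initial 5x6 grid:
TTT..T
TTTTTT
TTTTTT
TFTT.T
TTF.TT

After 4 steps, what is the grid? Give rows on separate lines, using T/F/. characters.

Step 1: 4 trees catch fire, 2 burn out
  TTT..T
  TTTTTT
  TFTTTT
  F.FT.T
  TF..TT
Step 2: 5 trees catch fire, 4 burn out
  TTT..T
  TFTTTT
  F.FTTT
  ...F.T
  F...TT
Step 3: 4 trees catch fire, 5 burn out
  TFT..T
  F.FTTT
  ...FTT
  .....T
  ....TT
Step 4: 4 trees catch fire, 4 burn out
  F.F..T
  ...FTT
  ....FT
  .....T
  ....TT

F.F..T
...FTT
....FT
.....T
....TT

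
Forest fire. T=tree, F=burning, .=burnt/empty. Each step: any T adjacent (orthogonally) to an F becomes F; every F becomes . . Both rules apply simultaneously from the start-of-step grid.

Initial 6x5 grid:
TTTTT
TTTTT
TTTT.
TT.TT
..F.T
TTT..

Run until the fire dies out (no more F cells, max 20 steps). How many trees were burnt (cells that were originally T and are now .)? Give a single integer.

Step 1: +1 fires, +1 burnt (F count now 1)
Step 2: +1 fires, +1 burnt (F count now 1)
Step 3: +1 fires, +1 burnt (F count now 1)
Step 4: +0 fires, +1 burnt (F count now 0)
Fire out after step 4
Initially T: 22, now '.': 11
Total burnt (originally-T cells now '.'): 3

Answer: 3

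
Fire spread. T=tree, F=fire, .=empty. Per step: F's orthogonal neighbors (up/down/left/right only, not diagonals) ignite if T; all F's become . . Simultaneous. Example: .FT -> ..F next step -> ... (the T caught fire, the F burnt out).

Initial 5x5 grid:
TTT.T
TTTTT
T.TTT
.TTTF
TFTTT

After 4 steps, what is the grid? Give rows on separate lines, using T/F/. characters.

Step 1: 6 trees catch fire, 2 burn out
  TTT.T
  TTTTT
  T.TTF
  .FTF.
  F.FTF
Step 2: 4 trees catch fire, 6 burn out
  TTT.T
  TTTTF
  T.TF.
  ..F..
  ...F.
Step 3: 3 trees catch fire, 4 burn out
  TTT.F
  TTTF.
  T.F..
  .....
  .....
Step 4: 1 trees catch fire, 3 burn out
  TTT..
  TTF..
  T....
  .....
  .....

TTT..
TTF..
T....
.....
.....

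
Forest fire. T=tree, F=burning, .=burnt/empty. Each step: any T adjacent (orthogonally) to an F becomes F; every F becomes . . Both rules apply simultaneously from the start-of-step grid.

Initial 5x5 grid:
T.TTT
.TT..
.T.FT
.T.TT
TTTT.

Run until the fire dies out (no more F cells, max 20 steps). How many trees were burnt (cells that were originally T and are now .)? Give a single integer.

Answer: 14

Derivation:
Step 1: +2 fires, +1 burnt (F count now 2)
Step 2: +2 fires, +2 burnt (F count now 2)
Step 3: +1 fires, +2 burnt (F count now 1)
Step 4: +1 fires, +1 burnt (F count now 1)
Step 5: +2 fires, +1 burnt (F count now 2)
Step 6: +1 fires, +2 burnt (F count now 1)
Step 7: +1 fires, +1 burnt (F count now 1)
Step 8: +1 fires, +1 burnt (F count now 1)
Step 9: +1 fires, +1 burnt (F count now 1)
Step 10: +1 fires, +1 burnt (F count now 1)
Step 11: +1 fires, +1 burnt (F count now 1)
Step 12: +0 fires, +1 burnt (F count now 0)
Fire out after step 12
Initially T: 15, now '.': 24
Total burnt (originally-T cells now '.'): 14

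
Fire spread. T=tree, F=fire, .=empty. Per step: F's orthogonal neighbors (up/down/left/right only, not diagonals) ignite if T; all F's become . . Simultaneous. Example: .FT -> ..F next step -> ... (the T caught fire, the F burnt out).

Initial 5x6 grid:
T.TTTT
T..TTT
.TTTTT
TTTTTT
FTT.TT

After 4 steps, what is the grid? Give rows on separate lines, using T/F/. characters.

Step 1: 2 trees catch fire, 1 burn out
  T.TTTT
  T..TTT
  .TTTTT
  FTTTTT
  .FT.TT
Step 2: 2 trees catch fire, 2 burn out
  T.TTTT
  T..TTT
  .TTTTT
  .FTTTT
  ..F.TT
Step 3: 2 trees catch fire, 2 burn out
  T.TTTT
  T..TTT
  .FTTTT
  ..FTTT
  ....TT
Step 4: 2 trees catch fire, 2 burn out
  T.TTTT
  T..TTT
  ..FTTT
  ...FTT
  ....TT

T.TTTT
T..TTT
..FTTT
...FTT
....TT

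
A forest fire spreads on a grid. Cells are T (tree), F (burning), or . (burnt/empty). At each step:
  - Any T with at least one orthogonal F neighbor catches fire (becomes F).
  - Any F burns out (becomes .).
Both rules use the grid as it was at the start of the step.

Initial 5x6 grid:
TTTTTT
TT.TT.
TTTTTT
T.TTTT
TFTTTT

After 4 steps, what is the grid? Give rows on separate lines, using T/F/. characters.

Step 1: 2 trees catch fire, 1 burn out
  TTTTTT
  TT.TT.
  TTTTTT
  T.TTTT
  F.FTTT
Step 2: 3 trees catch fire, 2 burn out
  TTTTTT
  TT.TT.
  TTTTTT
  F.FTTT
  ...FTT
Step 3: 4 trees catch fire, 3 burn out
  TTTTTT
  TT.TT.
  FTFTTT
  ...FTT
  ....FT
Step 4: 5 trees catch fire, 4 burn out
  TTTTTT
  FT.TT.
  .F.FTT
  ....FT
  .....F

TTTTTT
FT.TT.
.F.FTT
....FT
.....F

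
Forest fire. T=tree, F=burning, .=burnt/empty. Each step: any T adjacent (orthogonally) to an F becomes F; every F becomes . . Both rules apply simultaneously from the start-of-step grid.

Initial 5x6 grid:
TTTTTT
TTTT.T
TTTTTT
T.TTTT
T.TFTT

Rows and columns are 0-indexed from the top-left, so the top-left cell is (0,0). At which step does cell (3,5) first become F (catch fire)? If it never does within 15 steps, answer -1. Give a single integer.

Step 1: cell (3,5)='T' (+3 fires, +1 burnt)
Step 2: cell (3,5)='T' (+4 fires, +3 burnt)
Step 3: cell (3,5)='F' (+4 fires, +4 burnt)
  -> target ignites at step 3
Step 4: cell (3,5)='.' (+4 fires, +4 burnt)
Step 5: cell (3,5)='.' (+5 fires, +4 burnt)
Step 6: cell (3,5)='.' (+4 fires, +5 burnt)
Step 7: cell (3,5)='.' (+2 fires, +4 burnt)
Step 8: cell (3,5)='.' (+0 fires, +2 burnt)
  fire out at step 8

3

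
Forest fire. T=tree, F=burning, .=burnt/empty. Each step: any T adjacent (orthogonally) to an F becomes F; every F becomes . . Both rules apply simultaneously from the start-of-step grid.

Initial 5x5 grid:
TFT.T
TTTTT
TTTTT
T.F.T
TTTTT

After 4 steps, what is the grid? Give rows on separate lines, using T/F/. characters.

Step 1: 5 trees catch fire, 2 burn out
  F.F.T
  TFTTT
  TTFTT
  T...T
  TTFTT
Step 2: 6 trees catch fire, 5 burn out
  ....T
  F.FTT
  TF.FT
  T...T
  TF.FT
Step 3: 5 trees catch fire, 6 burn out
  ....T
  ...FT
  F...F
  T...T
  F...F
Step 4: 3 trees catch fire, 5 burn out
  ....T
  ....F
  .....
  F...F
  .....

....T
....F
.....
F...F
.....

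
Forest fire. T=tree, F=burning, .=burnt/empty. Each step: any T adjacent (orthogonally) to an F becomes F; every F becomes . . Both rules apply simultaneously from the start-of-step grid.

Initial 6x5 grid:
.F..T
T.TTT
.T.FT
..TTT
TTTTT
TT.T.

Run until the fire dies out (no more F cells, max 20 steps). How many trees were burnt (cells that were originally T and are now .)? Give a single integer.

Answer: 16

Derivation:
Step 1: +3 fires, +2 burnt (F count now 3)
Step 2: +5 fires, +3 burnt (F count now 5)
Step 3: +4 fires, +5 burnt (F count now 4)
Step 4: +1 fires, +4 burnt (F count now 1)
Step 5: +2 fires, +1 burnt (F count now 2)
Step 6: +1 fires, +2 burnt (F count now 1)
Step 7: +0 fires, +1 burnt (F count now 0)
Fire out after step 7
Initially T: 18, now '.': 28
Total burnt (originally-T cells now '.'): 16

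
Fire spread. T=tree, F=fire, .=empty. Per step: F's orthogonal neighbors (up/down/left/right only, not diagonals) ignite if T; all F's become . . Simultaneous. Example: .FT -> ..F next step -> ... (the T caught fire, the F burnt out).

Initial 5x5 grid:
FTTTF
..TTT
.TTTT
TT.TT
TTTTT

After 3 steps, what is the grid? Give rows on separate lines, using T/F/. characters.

Step 1: 3 trees catch fire, 2 burn out
  .FTF.
  ..TTF
  .TTTT
  TT.TT
  TTTTT
Step 2: 3 trees catch fire, 3 burn out
  ..F..
  ..TF.
  .TTTF
  TT.TT
  TTTTT
Step 3: 3 trees catch fire, 3 burn out
  .....
  ..F..
  .TTF.
  TT.TF
  TTTTT

.....
..F..
.TTF.
TT.TF
TTTTT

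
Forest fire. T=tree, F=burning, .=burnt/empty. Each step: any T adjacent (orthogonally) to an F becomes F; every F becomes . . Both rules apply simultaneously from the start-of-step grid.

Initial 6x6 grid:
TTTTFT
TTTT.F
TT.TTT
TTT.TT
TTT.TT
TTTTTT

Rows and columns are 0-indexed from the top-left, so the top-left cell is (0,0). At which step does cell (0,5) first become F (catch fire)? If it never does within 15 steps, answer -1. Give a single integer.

Step 1: cell (0,5)='F' (+3 fires, +2 burnt)
  -> target ignites at step 1
Step 2: cell (0,5)='.' (+4 fires, +3 burnt)
Step 3: cell (0,5)='.' (+5 fires, +4 burnt)
Step 4: cell (0,5)='.' (+4 fires, +5 burnt)
Step 5: cell (0,5)='.' (+3 fires, +4 burnt)
Step 6: cell (0,5)='.' (+3 fires, +3 burnt)
Step 7: cell (0,5)='.' (+4 fires, +3 burnt)
Step 8: cell (0,5)='.' (+3 fires, +4 burnt)
Step 9: cell (0,5)='.' (+1 fires, +3 burnt)
Step 10: cell (0,5)='.' (+0 fires, +1 burnt)
  fire out at step 10

1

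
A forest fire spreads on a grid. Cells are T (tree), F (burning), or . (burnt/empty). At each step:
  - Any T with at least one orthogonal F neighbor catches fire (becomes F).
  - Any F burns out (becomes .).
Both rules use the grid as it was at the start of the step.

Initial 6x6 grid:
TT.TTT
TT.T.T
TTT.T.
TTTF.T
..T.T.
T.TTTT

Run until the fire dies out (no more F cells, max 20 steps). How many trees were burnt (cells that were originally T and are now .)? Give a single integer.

Answer: 16

Derivation:
Step 1: +1 fires, +1 burnt (F count now 1)
Step 2: +3 fires, +1 burnt (F count now 3)
Step 3: +3 fires, +3 burnt (F count now 3)
Step 4: +3 fires, +3 burnt (F count now 3)
Step 5: +3 fires, +3 burnt (F count now 3)
Step 6: +3 fires, +3 burnt (F count now 3)
Step 7: +0 fires, +3 burnt (F count now 0)
Fire out after step 7
Initially T: 24, now '.': 28
Total burnt (originally-T cells now '.'): 16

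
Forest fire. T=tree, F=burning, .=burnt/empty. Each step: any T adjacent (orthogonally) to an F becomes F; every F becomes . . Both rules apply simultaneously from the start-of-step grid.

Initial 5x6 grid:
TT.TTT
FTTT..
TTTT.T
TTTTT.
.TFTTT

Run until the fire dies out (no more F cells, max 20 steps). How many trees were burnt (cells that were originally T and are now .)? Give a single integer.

Answer: 21

Derivation:
Step 1: +6 fires, +2 burnt (F count now 6)
Step 2: +8 fires, +6 burnt (F count now 8)
Step 3: +4 fires, +8 burnt (F count now 4)
Step 4: +1 fires, +4 burnt (F count now 1)
Step 5: +1 fires, +1 burnt (F count now 1)
Step 6: +1 fires, +1 burnt (F count now 1)
Step 7: +0 fires, +1 burnt (F count now 0)
Fire out after step 7
Initially T: 22, now '.': 29
Total burnt (originally-T cells now '.'): 21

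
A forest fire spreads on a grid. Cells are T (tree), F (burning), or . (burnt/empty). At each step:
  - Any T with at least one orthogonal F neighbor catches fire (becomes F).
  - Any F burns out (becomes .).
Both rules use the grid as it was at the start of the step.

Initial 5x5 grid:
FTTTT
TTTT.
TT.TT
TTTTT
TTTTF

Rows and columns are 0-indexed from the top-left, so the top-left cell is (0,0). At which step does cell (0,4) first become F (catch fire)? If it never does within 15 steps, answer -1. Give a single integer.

Step 1: cell (0,4)='T' (+4 fires, +2 burnt)
Step 2: cell (0,4)='T' (+6 fires, +4 burnt)
Step 3: cell (0,4)='T' (+7 fires, +6 burnt)
Step 4: cell (0,4)='F' (+4 fires, +7 burnt)
  -> target ignites at step 4
Step 5: cell (0,4)='.' (+0 fires, +4 burnt)
  fire out at step 5

4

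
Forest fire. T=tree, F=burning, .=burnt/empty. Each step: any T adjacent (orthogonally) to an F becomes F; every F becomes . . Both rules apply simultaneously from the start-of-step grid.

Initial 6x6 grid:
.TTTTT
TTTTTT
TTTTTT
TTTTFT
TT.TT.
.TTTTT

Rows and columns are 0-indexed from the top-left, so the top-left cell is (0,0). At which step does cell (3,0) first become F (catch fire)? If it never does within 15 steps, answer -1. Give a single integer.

Step 1: cell (3,0)='T' (+4 fires, +1 burnt)
Step 2: cell (3,0)='T' (+6 fires, +4 burnt)
Step 3: cell (3,0)='T' (+7 fires, +6 burnt)
Step 4: cell (3,0)='F' (+7 fires, +7 burnt)
  -> target ignites at step 4
Step 5: cell (3,0)='.' (+5 fires, +7 burnt)
Step 6: cell (3,0)='.' (+2 fires, +5 burnt)
Step 7: cell (3,0)='.' (+0 fires, +2 burnt)
  fire out at step 7

4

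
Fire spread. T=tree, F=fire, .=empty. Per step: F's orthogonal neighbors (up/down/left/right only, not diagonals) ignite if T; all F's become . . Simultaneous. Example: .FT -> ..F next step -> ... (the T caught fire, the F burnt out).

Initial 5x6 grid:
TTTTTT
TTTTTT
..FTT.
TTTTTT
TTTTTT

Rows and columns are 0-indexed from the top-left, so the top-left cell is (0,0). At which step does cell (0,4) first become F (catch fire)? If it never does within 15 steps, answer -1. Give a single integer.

Step 1: cell (0,4)='T' (+3 fires, +1 burnt)
Step 2: cell (0,4)='T' (+7 fires, +3 burnt)
Step 3: cell (0,4)='T' (+8 fires, +7 burnt)
Step 4: cell (0,4)='F' (+6 fires, +8 burnt)
  -> target ignites at step 4
Step 5: cell (0,4)='.' (+2 fires, +6 burnt)
Step 6: cell (0,4)='.' (+0 fires, +2 burnt)
  fire out at step 6

4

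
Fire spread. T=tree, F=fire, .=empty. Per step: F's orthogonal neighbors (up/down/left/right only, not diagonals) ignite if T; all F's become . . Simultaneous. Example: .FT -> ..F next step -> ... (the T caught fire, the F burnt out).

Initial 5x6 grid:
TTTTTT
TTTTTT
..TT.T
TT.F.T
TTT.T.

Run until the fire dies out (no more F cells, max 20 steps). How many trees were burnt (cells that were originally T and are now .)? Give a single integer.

Step 1: +1 fires, +1 burnt (F count now 1)
Step 2: +2 fires, +1 burnt (F count now 2)
Step 3: +3 fires, +2 burnt (F count now 3)
Step 4: +4 fires, +3 burnt (F count now 4)
Step 5: +4 fires, +4 burnt (F count now 4)
Step 6: +2 fires, +4 burnt (F count now 2)
Step 7: +0 fires, +2 burnt (F count now 0)
Fire out after step 7
Initially T: 22, now '.': 24
Total burnt (originally-T cells now '.'): 16

Answer: 16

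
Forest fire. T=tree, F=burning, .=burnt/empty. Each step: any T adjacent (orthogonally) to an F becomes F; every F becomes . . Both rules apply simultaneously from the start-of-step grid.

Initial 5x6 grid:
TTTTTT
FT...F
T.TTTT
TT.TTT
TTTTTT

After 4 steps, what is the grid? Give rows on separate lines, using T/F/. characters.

Step 1: 5 trees catch fire, 2 burn out
  FTTTTF
  .F....
  F.TTTF
  TT.TTT
  TTTTTT
Step 2: 5 trees catch fire, 5 burn out
  .FTTF.
  ......
  ..TTF.
  FT.TTF
  TTTTTT
Step 3: 7 trees catch fire, 5 burn out
  ..FF..
  ......
  ..TF..
  .F.TF.
  FTTTTF
Step 4: 4 trees catch fire, 7 burn out
  ......
  ......
  ..F...
  ...F..
  .FTTF.

......
......
..F...
...F..
.FTTF.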